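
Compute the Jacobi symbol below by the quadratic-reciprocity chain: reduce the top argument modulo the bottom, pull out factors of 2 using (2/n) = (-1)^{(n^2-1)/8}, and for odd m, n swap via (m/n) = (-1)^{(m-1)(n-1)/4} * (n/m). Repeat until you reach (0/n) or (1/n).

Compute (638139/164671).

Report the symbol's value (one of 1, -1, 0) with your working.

(638139/164671) = (144126/164671)   [reduce mod 164671]
144126 = 2^1·72063; (2/164671) = +1 since 164671 mod 8 = 7, so (144126/164671) = (+1)^1·(72063/164671); sign now +1
reciprocity: (72063/164671) = -1·(164671/72063) since 72063 mod 4 = 3, 164671 mod 4 = 3; sign now -1
(164671/72063) = (20545/72063)   [reduce mod 72063]
reciprocity: (20545/72063) = +1·(72063/20545) since 20545 mod 4 = 1, 72063 mod 4 = 3; sign now -1
(72063/20545) = (10428/20545)   [reduce mod 20545]
10428 = 2^2·2607; (2/20545) = +1 since 20545 mod 8 = 1, so (10428/20545) = (+1)^2·(2607/20545); sign now -1
reciprocity: (2607/20545) = +1·(20545/2607) since 2607 mod 4 = 3, 20545 mod 4 = 1; sign now -1
(20545/2607) = (2296/2607)   [reduce mod 2607]
2296 = 2^3·287; (2/2607) = +1 since 2607 mod 8 = 7, so (2296/2607) = (+1)^3·(287/2607); sign now -1
reciprocity: (287/2607) = -1·(2607/287) since 287 mod 4 = 3, 2607 mod 4 = 3; sign now +1
(2607/287) = (24/287)   [reduce mod 287]
24 = 2^3·3; (2/287) = +1 since 287 mod 8 = 7, so (24/287) = (+1)^3·(3/287); sign now +1
reciprocity: (3/287) = -1·(287/3) since 3 mod 4 = 3, 287 mod 4 = 3; sign now -1
(287/3) = (2/3)   [reduce mod 3]
2 = 2^1·1; (2/3) = -1 since 3 mod 8 = 3, so (2/3) = (-1)^1·(1/3); sign now +1
(1/3) = 1; final value = sign = +1

1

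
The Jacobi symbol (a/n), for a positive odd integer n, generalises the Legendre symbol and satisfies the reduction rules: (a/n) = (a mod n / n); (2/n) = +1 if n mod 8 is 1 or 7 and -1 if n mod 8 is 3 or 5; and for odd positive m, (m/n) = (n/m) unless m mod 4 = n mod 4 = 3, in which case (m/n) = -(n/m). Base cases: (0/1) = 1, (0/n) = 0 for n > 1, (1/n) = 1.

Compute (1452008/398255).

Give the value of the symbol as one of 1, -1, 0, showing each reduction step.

-1

(1452008/398255): 1452008 mod 398255 = 257243, so (1452008/398255) = (257243/398255)
flip (257243/398255) -> (398255/257243): both odd, 257243 mod 4 = 3, 398255 mod 4 = 3, so the flip contributes -1; sign now -1
(398255/257243): 398255 mod 257243 = 141012, so (398255/257243) = (141012/257243)
factor out 2^2: 141012 = 2^2·35253; with 257243 mod 8 = 3, (2/257243) = -1; sign now -1; continue with (35253/257243)
flip (35253/257243) -> (257243/35253): both odd, 35253 mod 4 = 1, 257243 mod 4 = 3, so the flip contributes +1; sign now -1
(257243/35253): 257243 mod 35253 = 10472, so (257243/35253) = (10472/35253)
factor out 2^3: 10472 = 2^3·1309; with 35253 mod 8 = 5, (2/35253) = -1; sign now +1; continue with (1309/35253)
flip (1309/35253) -> (35253/1309): both odd, 1309 mod 4 = 1, 35253 mod 4 = 1, so the flip contributes +1; sign now +1
(35253/1309): 35253 mod 1309 = 1219, so (35253/1309) = (1219/1309)
flip (1219/1309) -> (1309/1219): both odd, 1219 mod 4 = 3, 1309 mod 4 = 1, so the flip contributes +1; sign now +1
(1309/1219): 1309 mod 1219 = 90, so (1309/1219) = (90/1219)
factor out 2^1: 90 = 2^1·45; with 1219 mod 8 = 3, (2/1219) = -1; sign now -1; continue with (45/1219)
flip (45/1219) -> (1219/45): both odd, 45 mod 4 = 1, 1219 mod 4 = 3, so the flip contributes +1; sign now -1
(1219/45): 1219 mod 45 = 4, so (1219/45) = (4/45)
factor out 2^2: 4 = 2^2·1; with 45 mod 8 = 5, (2/45) = -1; sign now -1; continue with (1/45)
reached (1/45) = 1, so the symbol is -1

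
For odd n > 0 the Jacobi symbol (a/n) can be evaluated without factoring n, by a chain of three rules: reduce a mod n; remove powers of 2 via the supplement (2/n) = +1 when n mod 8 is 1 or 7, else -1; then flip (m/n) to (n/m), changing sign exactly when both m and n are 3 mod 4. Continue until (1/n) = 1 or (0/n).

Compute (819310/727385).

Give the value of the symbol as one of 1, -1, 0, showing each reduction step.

0

(819310/727385) = (91925/727385)   [reduce mod 727385]
reciprocity: (91925/727385) = +1·(727385/91925) since 91925 mod 4 = 1, 727385 mod 4 = 1; sign now +1
(727385/91925) = (83910/91925)   [reduce mod 91925]
83910 = 2^1·41955; (2/91925) = -1 since 91925 mod 8 = 5, so (83910/91925) = (-1)^1·(41955/91925); sign now -1
reciprocity: (41955/91925) = +1·(91925/41955) since 41955 mod 4 = 3, 91925 mod 4 = 1; sign now -1
(91925/41955) = (8015/41955)   [reduce mod 41955]
reciprocity: (8015/41955) = -1·(41955/8015) since 8015 mod 4 = 3, 41955 mod 4 = 3; sign now +1
(41955/8015) = (1880/8015)   [reduce mod 8015]
1880 = 2^3·235; (2/8015) = +1 since 8015 mod 8 = 7, so (1880/8015) = (+1)^3·(235/8015); sign now +1
reciprocity: (235/8015) = -1·(8015/235) since 235 mod 4 = 3, 8015 mod 4 = 3; sign now -1
(8015/235) = (25/235)   [reduce mod 235]
reciprocity: (25/235) = +1·(235/25) since 25 mod 4 = 1, 235 mod 4 = 3; sign now -1
(235/25) = (10/25)   [reduce mod 25]
10 = 2^1·5; (2/25) = +1 since 25 mod 8 = 1, so (10/25) = (+1)^1·(5/25); sign now -1
reciprocity: (5/25) = +1·(25/5) since 5 mod 4 = 1, 25 mod 4 = 1; sign now -1
(25/5) = (0/5)   [reduce mod 5]
(0/5) = 0   [gcd(a, n) > 1]; final value = 0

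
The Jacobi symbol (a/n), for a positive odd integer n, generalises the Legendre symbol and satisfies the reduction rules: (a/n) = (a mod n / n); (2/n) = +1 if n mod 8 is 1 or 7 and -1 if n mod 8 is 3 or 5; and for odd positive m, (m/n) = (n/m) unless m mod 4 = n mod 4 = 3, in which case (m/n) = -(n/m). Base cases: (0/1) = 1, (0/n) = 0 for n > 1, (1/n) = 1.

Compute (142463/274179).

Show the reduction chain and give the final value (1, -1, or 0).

1

flip (142463/274179) -> (274179/142463): both odd, 142463 mod 4 = 3, 274179 mod 4 = 3, so the flip contributes -1; sign now -1
(274179/142463): 274179 mod 142463 = 131716, so (274179/142463) = (131716/142463)
factor out 2^2: 131716 = 2^2·32929; with 142463 mod 8 = 7, (2/142463) = +1; sign now -1; continue with (32929/142463)
flip (32929/142463) -> (142463/32929): both odd, 32929 mod 4 = 1, 142463 mod 4 = 3, so the flip contributes +1; sign now -1
(142463/32929): 142463 mod 32929 = 10747, so (142463/32929) = (10747/32929)
flip (10747/32929) -> (32929/10747): both odd, 10747 mod 4 = 3, 32929 mod 4 = 1, so the flip contributes +1; sign now -1
(32929/10747): 32929 mod 10747 = 688, so (32929/10747) = (688/10747)
factor out 2^4: 688 = 2^4·43; with 10747 mod 8 = 3, (2/10747) = -1; sign now -1; continue with (43/10747)
flip (43/10747) -> (10747/43): both odd, 43 mod 4 = 3, 10747 mod 4 = 3, so the flip contributes -1; sign now +1
(10747/43): 10747 mod 43 = 40, so (10747/43) = (40/43)
factor out 2^3: 40 = 2^3·5; with 43 mod 8 = 3, (2/43) = -1; sign now -1; continue with (5/43)
flip (5/43) -> (43/5): both odd, 5 mod 4 = 1, 43 mod 4 = 3, so the flip contributes +1; sign now -1
(43/5): 43 mod 5 = 3, so (43/5) = (3/5)
flip (3/5) -> (5/3): both odd, 3 mod 4 = 3, 5 mod 4 = 1, so the flip contributes +1; sign now -1
(5/3): 5 mod 3 = 2, so (5/3) = (2/3)
factor out 2^1: 2 = 2^1·1; with 3 mod 8 = 3, (2/3) = -1; sign now +1; continue with (1/3)
reached (1/3) = 1, so the symbol is +1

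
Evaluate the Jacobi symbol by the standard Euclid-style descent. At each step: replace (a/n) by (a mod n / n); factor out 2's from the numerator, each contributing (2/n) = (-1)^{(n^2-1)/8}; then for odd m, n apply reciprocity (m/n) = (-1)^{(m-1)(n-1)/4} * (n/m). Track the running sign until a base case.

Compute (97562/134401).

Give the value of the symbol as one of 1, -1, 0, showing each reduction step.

1

97562 = 2^1·48781; (2/134401) = +1 since 134401 mod 8 = 1, so (97562/134401) = (+1)^1·(48781/134401); sign now +1
reciprocity: (48781/134401) = +1·(134401/48781) since 48781 mod 4 = 1, 134401 mod 4 = 1; sign now +1
(134401/48781) = (36839/48781)   [reduce mod 48781]
reciprocity: (36839/48781) = +1·(48781/36839) since 36839 mod 4 = 3, 48781 mod 4 = 1; sign now +1
(48781/36839) = (11942/36839)   [reduce mod 36839]
11942 = 2^1·5971; (2/36839) = +1 since 36839 mod 8 = 7, so (11942/36839) = (+1)^1·(5971/36839); sign now +1
reciprocity: (5971/36839) = -1·(36839/5971) since 5971 mod 4 = 3, 36839 mod 4 = 3; sign now -1
(36839/5971) = (1013/5971)   [reduce mod 5971]
reciprocity: (1013/5971) = +1·(5971/1013) since 1013 mod 4 = 1, 5971 mod 4 = 3; sign now -1
(5971/1013) = (906/1013)   [reduce mod 1013]
906 = 2^1·453; (2/1013) = -1 since 1013 mod 8 = 5, so (906/1013) = (-1)^1·(453/1013); sign now +1
reciprocity: (453/1013) = +1·(1013/453) since 453 mod 4 = 1, 1013 mod 4 = 1; sign now +1
(1013/453) = (107/453)   [reduce mod 453]
reciprocity: (107/453) = +1·(453/107) since 107 mod 4 = 3, 453 mod 4 = 1; sign now +1
(453/107) = (25/107)   [reduce mod 107]
reciprocity: (25/107) = +1·(107/25) since 25 mod 4 = 1, 107 mod 4 = 3; sign now +1
(107/25) = (7/25)   [reduce mod 25]
reciprocity: (7/25) = +1·(25/7) since 7 mod 4 = 3, 25 mod 4 = 1; sign now +1
(25/7) = (4/7)   [reduce mod 7]
4 = 2^2·1; (2/7) = +1 since 7 mod 8 = 7, so (4/7) = (+1)^2·(1/7); sign now +1
(1/7) = 1; final value = sign = +1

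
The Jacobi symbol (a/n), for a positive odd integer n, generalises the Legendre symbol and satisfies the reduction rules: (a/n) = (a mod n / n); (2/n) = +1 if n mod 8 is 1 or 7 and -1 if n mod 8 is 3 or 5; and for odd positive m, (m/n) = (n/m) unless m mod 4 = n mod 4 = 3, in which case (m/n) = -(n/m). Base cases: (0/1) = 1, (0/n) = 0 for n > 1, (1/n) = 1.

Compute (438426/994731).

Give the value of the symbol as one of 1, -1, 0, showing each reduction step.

0

factor out 2^1: 438426 = 2^1·219213; with 994731 mod 8 = 3, (2/994731) = -1; sign now -1; continue with (219213/994731)
flip (219213/994731) -> (994731/219213): both odd, 219213 mod 4 = 1, 994731 mod 4 = 3, so the flip contributes +1; sign now -1
(994731/219213): 994731 mod 219213 = 117879, so (994731/219213) = (117879/219213)
flip (117879/219213) -> (219213/117879): both odd, 117879 mod 4 = 3, 219213 mod 4 = 1, so the flip contributes +1; sign now -1
(219213/117879): 219213 mod 117879 = 101334, so (219213/117879) = (101334/117879)
factor out 2^1: 101334 = 2^1·50667; with 117879 mod 8 = 7, (2/117879) = +1; sign now -1; continue with (50667/117879)
flip (50667/117879) -> (117879/50667): both odd, 50667 mod 4 = 3, 117879 mod 4 = 3, so the flip contributes -1; sign now +1
(117879/50667): 117879 mod 50667 = 16545, so (117879/50667) = (16545/50667)
flip (16545/50667) -> (50667/16545): both odd, 16545 mod 4 = 1, 50667 mod 4 = 3, so the flip contributes +1; sign now +1
(50667/16545): 50667 mod 16545 = 1032, so (50667/16545) = (1032/16545)
factor out 2^3: 1032 = 2^3·129; with 16545 mod 8 = 1, (2/16545) = +1; sign now +1; continue with (129/16545)
flip (129/16545) -> (16545/129): both odd, 129 mod 4 = 1, 16545 mod 4 = 1, so the flip contributes +1; sign now +1
(16545/129): 16545 mod 129 = 33, so (16545/129) = (33/129)
flip (33/129) -> (129/33): both odd, 33 mod 4 = 1, 129 mod 4 = 1, so the flip contributes +1; sign now +1
(129/33): 129 mod 33 = 30, so (129/33) = (30/33)
factor out 2^1: 30 = 2^1·15; with 33 mod 8 = 1, (2/33) = +1; sign now +1; continue with (15/33)
flip (15/33) -> (33/15): both odd, 15 mod 4 = 3, 33 mod 4 = 1, so the flip contributes +1; sign now +1
(33/15): 33 mod 15 = 3, so (33/15) = (3/15)
flip (3/15) -> (15/3): both odd, 3 mod 4 = 3, 15 mod 4 = 3, so the flip contributes -1; sign now -1
(15/3): 15 mod 3 = 0, so (15/3) = (0/3)
reached (0/3); gcd(a, n) > 1, so (0/3) = 0 and the symbol is 0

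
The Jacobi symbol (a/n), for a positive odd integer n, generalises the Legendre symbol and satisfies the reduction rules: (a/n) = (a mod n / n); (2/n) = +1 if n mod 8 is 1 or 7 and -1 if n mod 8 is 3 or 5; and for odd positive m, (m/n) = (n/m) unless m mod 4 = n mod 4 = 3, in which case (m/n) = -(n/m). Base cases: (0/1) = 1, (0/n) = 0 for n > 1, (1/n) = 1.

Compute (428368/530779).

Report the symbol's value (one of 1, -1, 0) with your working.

factor out 2^4: 428368 = 2^4·26773; with 530779 mod 8 = 3, (2/530779) = -1; sign now +1; continue with (26773/530779)
flip (26773/530779) -> (530779/26773): both odd, 26773 mod 4 = 1, 530779 mod 4 = 3, so the flip contributes +1; sign now +1
(530779/26773): 530779 mod 26773 = 22092, so (530779/26773) = (22092/26773)
factor out 2^2: 22092 = 2^2·5523; with 26773 mod 8 = 5, (2/26773) = -1; sign now +1; continue with (5523/26773)
flip (5523/26773) -> (26773/5523): both odd, 5523 mod 4 = 3, 26773 mod 4 = 1, so the flip contributes +1; sign now +1
(26773/5523): 26773 mod 5523 = 4681, so (26773/5523) = (4681/5523)
flip (4681/5523) -> (5523/4681): both odd, 4681 mod 4 = 1, 5523 mod 4 = 3, so the flip contributes +1; sign now +1
(5523/4681): 5523 mod 4681 = 842, so (5523/4681) = (842/4681)
factor out 2^1: 842 = 2^1·421; with 4681 mod 8 = 1, (2/4681) = +1; sign now +1; continue with (421/4681)
flip (421/4681) -> (4681/421): both odd, 421 mod 4 = 1, 4681 mod 4 = 1, so the flip contributes +1; sign now +1
(4681/421): 4681 mod 421 = 50, so (4681/421) = (50/421)
factor out 2^1: 50 = 2^1·25; with 421 mod 8 = 5, (2/421) = -1; sign now -1; continue with (25/421)
flip (25/421) -> (421/25): both odd, 25 mod 4 = 1, 421 mod 4 = 1, so the flip contributes +1; sign now -1
(421/25): 421 mod 25 = 21, so (421/25) = (21/25)
flip (21/25) -> (25/21): both odd, 21 mod 4 = 1, 25 mod 4 = 1, so the flip contributes +1; sign now -1
(25/21): 25 mod 21 = 4, so (25/21) = (4/21)
factor out 2^2: 4 = 2^2·1; with 21 mod 8 = 5, (2/21) = -1; sign now -1; continue with (1/21)
reached (1/21) = 1, so the symbol is -1

-1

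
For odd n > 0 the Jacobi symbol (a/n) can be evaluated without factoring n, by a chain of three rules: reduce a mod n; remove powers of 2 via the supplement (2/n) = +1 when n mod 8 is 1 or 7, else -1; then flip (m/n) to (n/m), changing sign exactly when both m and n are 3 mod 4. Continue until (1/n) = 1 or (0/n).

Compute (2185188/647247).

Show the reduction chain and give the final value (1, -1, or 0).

0

(2185188/647247): 2185188 mod 647247 = 243447, so (2185188/647247) = (243447/647247)
flip (243447/647247) -> (647247/243447): both odd, 243447 mod 4 = 3, 647247 mod 4 = 3, so the flip contributes -1; sign now -1
(647247/243447): 647247 mod 243447 = 160353, so (647247/243447) = (160353/243447)
flip (160353/243447) -> (243447/160353): both odd, 160353 mod 4 = 1, 243447 mod 4 = 3, so the flip contributes +1; sign now -1
(243447/160353): 243447 mod 160353 = 83094, so (243447/160353) = (83094/160353)
factor out 2^1: 83094 = 2^1·41547; with 160353 mod 8 = 1, (2/160353) = +1; sign now -1; continue with (41547/160353)
flip (41547/160353) -> (160353/41547): both odd, 41547 mod 4 = 3, 160353 mod 4 = 1, so the flip contributes +1; sign now -1
(160353/41547): 160353 mod 41547 = 35712, so (160353/41547) = (35712/41547)
factor out 2^7: 35712 = 2^7·279; with 41547 mod 8 = 3, (2/41547) = -1; sign now +1; continue with (279/41547)
flip (279/41547) -> (41547/279): both odd, 279 mod 4 = 3, 41547 mod 4 = 3, so the flip contributes -1; sign now -1
(41547/279): 41547 mod 279 = 255, so (41547/279) = (255/279)
flip (255/279) -> (279/255): both odd, 255 mod 4 = 3, 279 mod 4 = 3, so the flip contributes -1; sign now +1
(279/255): 279 mod 255 = 24, so (279/255) = (24/255)
factor out 2^3: 24 = 2^3·3; with 255 mod 8 = 7, (2/255) = +1; sign now +1; continue with (3/255)
flip (3/255) -> (255/3): both odd, 3 mod 4 = 3, 255 mod 4 = 3, so the flip contributes -1; sign now -1
(255/3): 255 mod 3 = 0, so (255/3) = (0/3)
reached (0/3); gcd(a, n) > 1, so (0/3) = 0 and the symbol is 0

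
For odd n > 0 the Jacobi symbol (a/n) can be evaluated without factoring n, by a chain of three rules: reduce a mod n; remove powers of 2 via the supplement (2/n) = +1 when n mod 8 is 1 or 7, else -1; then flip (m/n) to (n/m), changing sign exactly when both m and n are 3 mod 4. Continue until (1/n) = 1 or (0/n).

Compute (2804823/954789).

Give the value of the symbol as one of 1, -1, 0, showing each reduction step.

(2804823/954789): 2804823 mod 954789 = 895245, so (2804823/954789) = (895245/954789)
flip (895245/954789) -> (954789/895245): both odd, 895245 mod 4 = 1, 954789 mod 4 = 1, so the flip contributes +1; sign now +1
(954789/895245): 954789 mod 895245 = 59544, so (954789/895245) = (59544/895245)
factor out 2^3: 59544 = 2^3·7443; with 895245 mod 8 = 5, (2/895245) = -1; sign now -1; continue with (7443/895245)
flip (7443/895245) -> (895245/7443): both odd, 7443 mod 4 = 3, 895245 mod 4 = 1, so the flip contributes +1; sign now -1
(895245/7443): 895245 mod 7443 = 2085, so (895245/7443) = (2085/7443)
flip (2085/7443) -> (7443/2085): both odd, 2085 mod 4 = 1, 7443 mod 4 = 3, so the flip contributes +1; sign now -1
(7443/2085): 7443 mod 2085 = 1188, so (7443/2085) = (1188/2085)
factor out 2^2: 1188 = 2^2·297; with 2085 mod 8 = 5, (2/2085) = -1; sign now -1; continue with (297/2085)
flip (297/2085) -> (2085/297): both odd, 297 mod 4 = 1, 2085 mod 4 = 1, so the flip contributes +1; sign now -1
(2085/297): 2085 mod 297 = 6, so (2085/297) = (6/297)
factor out 2^1: 6 = 2^1·3; with 297 mod 8 = 1, (2/297) = +1; sign now -1; continue with (3/297)
flip (3/297) -> (297/3): both odd, 3 mod 4 = 3, 297 mod 4 = 1, so the flip contributes +1; sign now -1
(297/3): 297 mod 3 = 0, so (297/3) = (0/3)
reached (0/3); gcd(a, n) > 1, so (0/3) = 0 and the symbol is 0

0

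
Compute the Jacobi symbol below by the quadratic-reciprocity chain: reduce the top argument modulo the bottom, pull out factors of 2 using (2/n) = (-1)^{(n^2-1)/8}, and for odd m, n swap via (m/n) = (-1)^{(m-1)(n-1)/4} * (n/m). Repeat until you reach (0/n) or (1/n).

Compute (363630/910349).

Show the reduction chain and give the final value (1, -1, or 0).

-1

363630 = 2^1·181815; (2/910349) = -1 since 910349 mod 8 = 5, so (363630/910349) = (-1)^1·(181815/910349); sign now -1
reciprocity: (181815/910349) = +1·(910349/181815) since 181815 mod 4 = 3, 910349 mod 4 = 1; sign now -1
(910349/181815) = (1274/181815)   [reduce mod 181815]
1274 = 2^1·637; (2/181815) = +1 since 181815 mod 8 = 7, so (1274/181815) = (+1)^1·(637/181815); sign now -1
reciprocity: (637/181815) = +1·(181815/637) since 637 mod 4 = 1, 181815 mod 4 = 3; sign now -1
(181815/637) = (270/637)   [reduce mod 637]
270 = 2^1·135; (2/637) = -1 since 637 mod 8 = 5, so (270/637) = (-1)^1·(135/637); sign now +1
reciprocity: (135/637) = +1·(637/135) since 135 mod 4 = 3, 637 mod 4 = 1; sign now +1
(637/135) = (97/135)   [reduce mod 135]
reciprocity: (97/135) = +1·(135/97) since 97 mod 4 = 1, 135 mod 4 = 3; sign now +1
(135/97) = (38/97)   [reduce mod 97]
38 = 2^1·19; (2/97) = +1 since 97 mod 8 = 1, so (38/97) = (+1)^1·(19/97); sign now +1
reciprocity: (19/97) = +1·(97/19) since 19 mod 4 = 3, 97 mod 4 = 1; sign now +1
(97/19) = (2/19)   [reduce mod 19]
2 = 2^1·1; (2/19) = -1 since 19 mod 8 = 3, so (2/19) = (-1)^1·(1/19); sign now -1
(1/19) = 1; final value = sign = -1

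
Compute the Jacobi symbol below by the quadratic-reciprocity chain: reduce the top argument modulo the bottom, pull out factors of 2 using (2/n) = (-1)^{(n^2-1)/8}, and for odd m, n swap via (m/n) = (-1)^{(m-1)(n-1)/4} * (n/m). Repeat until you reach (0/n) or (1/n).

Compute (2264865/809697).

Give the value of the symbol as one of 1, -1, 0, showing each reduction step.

0

(2264865/809697) = (645471/809697)   [reduce mod 809697]
reciprocity: (645471/809697) = +1·(809697/645471) since 645471 mod 4 = 3, 809697 mod 4 = 1; sign now +1
(809697/645471) = (164226/645471)   [reduce mod 645471]
164226 = 2^1·82113; (2/645471) = +1 since 645471 mod 8 = 7, so (164226/645471) = (+1)^1·(82113/645471); sign now +1
reciprocity: (82113/645471) = +1·(645471/82113) since 82113 mod 4 = 1, 645471 mod 4 = 3; sign now +1
(645471/82113) = (70680/82113)   [reduce mod 82113]
70680 = 2^3·8835; (2/82113) = +1 since 82113 mod 8 = 1, so (70680/82113) = (+1)^3·(8835/82113); sign now +1
reciprocity: (8835/82113) = +1·(82113/8835) since 8835 mod 4 = 3, 82113 mod 4 = 1; sign now +1
(82113/8835) = (2598/8835)   [reduce mod 8835]
2598 = 2^1·1299; (2/8835) = -1 since 8835 mod 8 = 3, so (2598/8835) = (-1)^1·(1299/8835); sign now -1
reciprocity: (1299/8835) = -1·(8835/1299) since 1299 mod 4 = 3, 8835 mod 4 = 3; sign now +1
(8835/1299) = (1041/1299)   [reduce mod 1299]
reciprocity: (1041/1299) = +1·(1299/1041) since 1041 mod 4 = 1, 1299 mod 4 = 3; sign now +1
(1299/1041) = (258/1041)   [reduce mod 1041]
258 = 2^1·129; (2/1041) = +1 since 1041 mod 8 = 1, so (258/1041) = (+1)^1·(129/1041); sign now +1
reciprocity: (129/1041) = +1·(1041/129) since 129 mod 4 = 1, 1041 mod 4 = 1; sign now +1
(1041/129) = (9/129)   [reduce mod 129]
reciprocity: (9/129) = +1·(129/9) since 9 mod 4 = 1, 129 mod 4 = 1; sign now +1
(129/9) = (3/9)   [reduce mod 9]
reciprocity: (3/9) = +1·(9/3) since 3 mod 4 = 3, 9 mod 4 = 1; sign now +1
(9/3) = (0/3)   [reduce mod 3]
(0/3) = 0   [gcd(a, n) > 1]; final value = 0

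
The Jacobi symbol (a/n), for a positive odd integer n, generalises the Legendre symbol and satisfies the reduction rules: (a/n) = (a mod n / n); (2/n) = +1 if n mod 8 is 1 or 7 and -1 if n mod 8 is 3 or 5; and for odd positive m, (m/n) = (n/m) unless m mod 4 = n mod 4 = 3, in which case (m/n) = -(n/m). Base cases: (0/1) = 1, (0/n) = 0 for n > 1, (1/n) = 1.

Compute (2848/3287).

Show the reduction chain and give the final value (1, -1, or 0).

factor out 2^5: 2848 = 2^5·89; with 3287 mod 8 = 7, (2/3287) = +1; sign now +1; continue with (89/3287)
flip (89/3287) -> (3287/89): both odd, 89 mod 4 = 1, 3287 mod 4 = 3, so the flip contributes +1; sign now +1
(3287/89): 3287 mod 89 = 83, so (3287/89) = (83/89)
flip (83/89) -> (89/83): both odd, 83 mod 4 = 3, 89 mod 4 = 1, so the flip contributes +1; sign now +1
(89/83): 89 mod 83 = 6, so (89/83) = (6/83)
factor out 2^1: 6 = 2^1·3; with 83 mod 8 = 3, (2/83) = -1; sign now -1; continue with (3/83)
flip (3/83) -> (83/3): both odd, 3 mod 4 = 3, 83 mod 4 = 3, so the flip contributes -1; sign now +1
(83/3): 83 mod 3 = 2, so (83/3) = (2/3)
factor out 2^1: 2 = 2^1·1; with 3 mod 8 = 3, (2/3) = -1; sign now -1; continue with (1/3)
reached (1/3) = 1, so the symbol is -1

-1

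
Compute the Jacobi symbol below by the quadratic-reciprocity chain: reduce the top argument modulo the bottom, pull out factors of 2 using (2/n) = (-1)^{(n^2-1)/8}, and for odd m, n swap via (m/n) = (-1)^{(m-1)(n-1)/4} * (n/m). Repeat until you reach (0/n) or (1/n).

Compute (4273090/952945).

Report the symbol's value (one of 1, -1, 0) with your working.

(4273090/952945): 4273090 mod 952945 = 461310, so (4273090/952945) = (461310/952945)
factor out 2^1: 461310 = 2^1·230655; with 952945 mod 8 = 1, (2/952945) = +1; sign now +1; continue with (230655/952945)
flip (230655/952945) -> (952945/230655): both odd, 230655 mod 4 = 3, 952945 mod 4 = 1, so the flip contributes +1; sign now +1
(952945/230655): 952945 mod 230655 = 30325, so (952945/230655) = (30325/230655)
flip (30325/230655) -> (230655/30325): both odd, 30325 mod 4 = 1, 230655 mod 4 = 3, so the flip contributes +1; sign now +1
(230655/30325): 230655 mod 30325 = 18380, so (230655/30325) = (18380/30325)
factor out 2^2: 18380 = 2^2·4595; with 30325 mod 8 = 5, (2/30325) = -1; sign now +1; continue with (4595/30325)
flip (4595/30325) -> (30325/4595): both odd, 4595 mod 4 = 3, 30325 mod 4 = 1, so the flip contributes +1; sign now +1
(30325/4595): 30325 mod 4595 = 2755, so (30325/4595) = (2755/4595)
flip (2755/4595) -> (4595/2755): both odd, 2755 mod 4 = 3, 4595 mod 4 = 3, so the flip contributes -1; sign now -1
(4595/2755): 4595 mod 2755 = 1840, so (4595/2755) = (1840/2755)
factor out 2^4: 1840 = 2^4·115; with 2755 mod 8 = 3, (2/2755) = -1; sign now -1; continue with (115/2755)
flip (115/2755) -> (2755/115): both odd, 115 mod 4 = 3, 2755 mod 4 = 3, so the flip contributes -1; sign now +1
(2755/115): 2755 mod 115 = 110, so (2755/115) = (110/115)
factor out 2^1: 110 = 2^1·55; with 115 mod 8 = 3, (2/115) = -1; sign now -1; continue with (55/115)
flip (55/115) -> (115/55): both odd, 55 mod 4 = 3, 115 mod 4 = 3, so the flip contributes -1; sign now +1
(115/55): 115 mod 55 = 5, so (115/55) = (5/55)
flip (5/55) -> (55/5): both odd, 5 mod 4 = 1, 55 mod 4 = 3, so the flip contributes +1; sign now +1
(55/5): 55 mod 5 = 0, so (55/5) = (0/5)
reached (0/5); gcd(a, n) > 1, so (0/5) = 0 and the symbol is 0

0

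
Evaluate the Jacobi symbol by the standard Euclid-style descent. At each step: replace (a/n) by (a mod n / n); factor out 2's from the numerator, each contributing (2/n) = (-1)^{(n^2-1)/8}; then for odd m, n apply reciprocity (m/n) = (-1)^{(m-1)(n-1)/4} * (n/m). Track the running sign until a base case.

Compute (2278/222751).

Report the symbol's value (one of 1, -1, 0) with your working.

2278 = 2^1·1139; (2/222751) = +1 since 222751 mod 8 = 7, so (2278/222751) = (+1)^1·(1139/222751); sign now +1
reciprocity: (1139/222751) = -1·(222751/1139) since 1139 mod 4 = 3, 222751 mod 4 = 3; sign now -1
(222751/1139) = (646/1139)   [reduce mod 1139]
646 = 2^1·323; (2/1139) = -1 since 1139 mod 8 = 3, so (646/1139) = (-1)^1·(323/1139); sign now +1
reciprocity: (323/1139) = -1·(1139/323) since 323 mod 4 = 3, 1139 mod 4 = 3; sign now -1
(1139/323) = (170/323)   [reduce mod 323]
170 = 2^1·85; (2/323) = -1 since 323 mod 8 = 3, so (170/323) = (-1)^1·(85/323); sign now +1
reciprocity: (85/323) = +1·(323/85) since 85 mod 4 = 1, 323 mod 4 = 3; sign now +1
(323/85) = (68/85)   [reduce mod 85]
68 = 2^2·17; (2/85) = -1 since 85 mod 8 = 5, so (68/85) = (-1)^2·(17/85); sign now +1
reciprocity: (17/85) = +1·(85/17) since 17 mod 4 = 1, 85 mod 4 = 1; sign now +1
(85/17) = (0/17)   [reduce mod 17]
(0/17) = 0   [gcd(a, n) > 1]; final value = 0

0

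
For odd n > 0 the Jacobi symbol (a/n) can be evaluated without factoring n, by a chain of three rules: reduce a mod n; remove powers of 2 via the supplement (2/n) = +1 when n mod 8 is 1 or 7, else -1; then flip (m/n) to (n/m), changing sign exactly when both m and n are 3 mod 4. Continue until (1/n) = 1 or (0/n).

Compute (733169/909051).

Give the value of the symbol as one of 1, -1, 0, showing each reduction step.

flip (733169/909051) -> (909051/733169): both odd, 733169 mod 4 = 1, 909051 mod 4 = 3, so the flip contributes +1; sign now +1
(909051/733169): 909051 mod 733169 = 175882, so (909051/733169) = (175882/733169)
factor out 2^1: 175882 = 2^1·87941; with 733169 mod 8 = 1, (2/733169) = +1; sign now +1; continue with (87941/733169)
flip (87941/733169) -> (733169/87941): both odd, 87941 mod 4 = 1, 733169 mod 4 = 1, so the flip contributes +1; sign now +1
(733169/87941): 733169 mod 87941 = 29641, so (733169/87941) = (29641/87941)
flip (29641/87941) -> (87941/29641): both odd, 29641 mod 4 = 1, 87941 mod 4 = 1, so the flip contributes +1; sign now +1
(87941/29641): 87941 mod 29641 = 28659, so (87941/29641) = (28659/29641)
flip (28659/29641) -> (29641/28659): both odd, 28659 mod 4 = 3, 29641 mod 4 = 1, so the flip contributes +1; sign now +1
(29641/28659): 29641 mod 28659 = 982, so (29641/28659) = (982/28659)
factor out 2^1: 982 = 2^1·491; with 28659 mod 8 = 3, (2/28659) = -1; sign now -1; continue with (491/28659)
flip (491/28659) -> (28659/491): both odd, 491 mod 4 = 3, 28659 mod 4 = 3, so the flip contributes -1; sign now +1
(28659/491): 28659 mod 491 = 181, so (28659/491) = (181/491)
flip (181/491) -> (491/181): both odd, 181 mod 4 = 1, 491 mod 4 = 3, so the flip contributes +1; sign now +1
(491/181): 491 mod 181 = 129, so (491/181) = (129/181)
flip (129/181) -> (181/129): both odd, 129 mod 4 = 1, 181 mod 4 = 1, so the flip contributes +1; sign now +1
(181/129): 181 mod 129 = 52, so (181/129) = (52/129)
factor out 2^2: 52 = 2^2·13; with 129 mod 8 = 1, (2/129) = +1; sign now +1; continue with (13/129)
flip (13/129) -> (129/13): both odd, 13 mod 4 = 1, 129 mod 4 = 1, so the flip contributes +1; sign now +1
(129/13): 129 mod 13 = 12, so (129/13) = (12/13)
factor out 2^2: 12 = 2^2·3; with 13 mod 8 = 5, (2/13) = -1; sign now +1; continue with (3/13)
flip (3/13) -> (13/3): both odd, 3 mod 4 = 3, 13 mod 4 = 1, so the flip contributes +1; sign now +1
(13/3): 13 mod 3 = 1, so (13/3) = (1/3)
reached (1/3) = 1, so the symbol is +1

1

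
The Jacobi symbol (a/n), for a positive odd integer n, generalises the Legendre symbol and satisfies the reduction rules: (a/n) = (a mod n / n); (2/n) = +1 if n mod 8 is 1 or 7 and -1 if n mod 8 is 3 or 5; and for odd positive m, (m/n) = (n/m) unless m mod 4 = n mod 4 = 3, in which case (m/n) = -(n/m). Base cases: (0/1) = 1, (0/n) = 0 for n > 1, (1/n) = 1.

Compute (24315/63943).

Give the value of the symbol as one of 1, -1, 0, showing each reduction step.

-1

reciprocity: (24315/63943) = -1·(63943/24315) since 24315 mod 4 = 3, 63943 mod 4 = 3; sign now -1
(63943/24315) = (15313/24315)   [reduce mod 24315]
reciprocity: (15313/24315) = +1·(24315/15313) since 15313 mod 4 = 1, 24315 mod 4 = 3; sign now -1
(24315/15313) = (9002/15313)   [reduce mod 15313]
9002 = 2^1·4501; (2/15313) = +1 since 15313 mod 8 = 1, so (9002/15313) = (+1)^1·(4501/15313); sign now -1
reciprocity: (4501/15313) = +1·(15313/4501) since 4501 mod 4 = 1, 15313 mod 4 = 1; sign now -1
(15313/4501) = (1810/4501)   [reduce mod 4501]
1810 = 2^1·905; (2/4501) = -1 since 4501 mod 8 = 5, so (1810/4501) = (-1)^1·(905/4501); sign now +1
reciprocity: (905/4501) = +1·(4501/905) since 905 mod 4 = 1, 4501 mod 4 = 1; sign now +1
(4501/905) = (881/905)   [reduce mod 905]
reciprocity: (881/905) = +1·(905/881) since 881 mod 4 = 1, 905 mod 4 = 1; sign now +1
(905/881) = (24/881)   [reduce mod 881]
24 = 2^3·3; (2/881) = +1 since 881 mod 8 = 1, so (24/881) = (+1)^3·(3/881); sign now +1
reciprocity: (3/881) = +1·(881/3) since 3 mod 4 = 3, 881 mod 4 = 1; sign now +1
(881/3) = (2/3)   [reduce mod 3]
2 = 2^1·1; (2/3) = -1 since 3 mod 8 = 3, so (2/3) = (-1)^1·(1/3); sign now -1
(1/3) = 1; final value = sign = -1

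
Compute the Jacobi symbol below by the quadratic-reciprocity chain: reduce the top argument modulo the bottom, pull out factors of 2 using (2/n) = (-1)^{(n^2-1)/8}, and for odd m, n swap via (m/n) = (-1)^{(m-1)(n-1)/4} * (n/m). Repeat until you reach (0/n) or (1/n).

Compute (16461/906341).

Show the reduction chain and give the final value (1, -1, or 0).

-1

reciprocity: (16461/906341) = +1·(906341/16461) since 16461 mod 4 = 1, 906341 mod 4 = 1; sign now +1
(906341/16461) = (986/16461)   [reduce mod 16461]
986 = 2^1·493; (2/16461) = -1 since 16461 mod 8 = 5, so (986/16461) = (-1)^1·(493/16461); sign now -1
reciprocity: (493/16461) = +1·(16461/493) since 493 mod 4 = 1, 16461 mod 4 = 1; sign now -1
(16461/493) = (192/493)   [reduce mod 493]
192 = 2^6·3; (2/493) = -1 since 493 mod 8 = 5, so (192/493) = (-1)^6·(3/493); sign now -1
reciprocity: (3/493) = +1·(493/3) since 3 mod 4 = 3, 493 mod 4 = 1; sign now -1
(493/3) = (1/3)   [reduce mod 3]
(1/3) = 1; final value = sign = -1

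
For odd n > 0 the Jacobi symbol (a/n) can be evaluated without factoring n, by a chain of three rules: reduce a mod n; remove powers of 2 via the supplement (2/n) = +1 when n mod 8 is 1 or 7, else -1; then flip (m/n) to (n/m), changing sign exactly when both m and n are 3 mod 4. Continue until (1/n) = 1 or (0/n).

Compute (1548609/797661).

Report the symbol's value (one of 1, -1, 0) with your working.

0

(1548609/797661): 1548609 mod 797661 = 750948, so (1548609/797661) = (750948/797661)
factor out 2^2: 750948 = 2^2·187737; with 797661 mod 8 = 5, (2/797661) = -1; sign now +1; continue with (187737/797661)
flip (187737/797661) -> (797661/187737): both odd, 187737 mod 4 = 1, 797661 mod 4 = 1, so the flip contributes +1; sign now +1
(797661/187737): 797661 mod 187737 = 46713, so (797661/187737) = (46713/187737)
flip (46713/187737) -> (187737/46713): both odd, 46713 mod 4 = 1, 187737 mod 4 = 1, so the flip contributes +1; sign now +1
(187737/46713): 187737 mod 46713 = 885, so (187737/46713) = (885/46713)
flip (885/46713) -> (46713/885): both odd, 885 mod 4 = 1, 46713 mod 4 = 1, so the flip contributes +1; sign now +1
(46713/885): 46713 mod 885 = 693, so (46713/885) = (693/885)
flip (693/885) -> (885/693): both odd, 693 mod 4 = 1, 885 mod 4 = 1, so the flip contributes +1; sign now +1
(885/693): 885 mod 693 = 192, so (885/693) = (192/693)
factor out 2^6: 192 = 2^6·3; with 693 mod 8 = 5, (2/693) = -1; sign now +1; continue with (3/693)
flip (3/693) -> (693/3): both odd, 3 mod 4 = 3, 693 mod 4 = 1, so the flip contributes +1; sign now +1
(693/3): 693 mod 3 = 0, so (693/3) = (0/3)
reached (0/3); gcd(a, n) > 1, so (0/3) = 0 and the symbol is 0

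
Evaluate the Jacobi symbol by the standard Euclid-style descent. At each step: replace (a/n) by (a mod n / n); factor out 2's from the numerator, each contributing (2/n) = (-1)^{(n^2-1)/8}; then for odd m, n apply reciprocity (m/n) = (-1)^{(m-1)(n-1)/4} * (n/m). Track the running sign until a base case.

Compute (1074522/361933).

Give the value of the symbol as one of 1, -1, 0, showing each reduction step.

(1074522/361933) = (350656/361933)   [reduce mod 361933]
350656 = 2^6·5479; (2/361933) = -1 since 361933 mod 8 = 5, so (350656/361933) = (-1)^6·(5479/361933); sign now +1
reciprocity: (5479/361933) = +1·(361933/5479) since 5479 mod 4 = 3, 361933 mod 4 = 1; sign now +1
(361933/5479) = (319/5479)   [reduce mod 5479]
reciprocity: (319/5479) = -1·(5479/319) since 319 mod 4 = 3, 5479 mod 4 = 3; sign now -1
(5479/319) = (56/319)   [reduce mod 319]
56 = 2^3·7; (2/319) = +1 since 319 mod 8 = 7, so (56/319) = (+1)^3·(7/319); sign now -1
reciprocity: (7/319) = -1·(319/7) since 7 mod 4 = 3, 319 mod 4 = 3; sign now +1
(319/7) = (4/7)   [reduce mod 7]
4 = 2^2·1; (2/7) = +1 since 7 mod 8 = 7, so (4/7) = (+1)^2·(1/7); sign now +1
(1/7) = 1; final value = sign = +1

1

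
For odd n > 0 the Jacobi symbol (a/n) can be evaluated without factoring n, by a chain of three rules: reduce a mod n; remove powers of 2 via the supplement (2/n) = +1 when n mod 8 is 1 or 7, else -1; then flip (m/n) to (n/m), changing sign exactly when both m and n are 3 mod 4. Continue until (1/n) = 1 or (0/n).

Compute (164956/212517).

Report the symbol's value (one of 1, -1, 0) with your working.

-1

factor out 2^2: 164956 = 2^2·41239; with 212517 mod 8 = 5, (2/212517) = -1; sign now +1; continue with (41239/212517)
flip (41239/212517) -> (212517/41239): both odd, 41239 mod 4 = 3, 212517 mod 4 = 1, so the flip contributes +1; sign now +1
(212517/41239): 212517 mod 41239 = 6322, so (212517/41239) = (6322/41239)
factor out 2^1: 6322 = 2^1·3161; with 41239 mod 8 = 7, (2/41239) = +1; sign now +1; continue with (3161/41239)
flip (3161/41239) -> (41239/3161): both odd, 3161 mod 4 = 1, 41239 mod 4 = 3, so the flip contributes +1; sign now +1
(41239/3161): 41239 mod 3161 = 146, so (41239/3161) = (146/3161)
factor out 2^1: 146 = 2^1·73; with 3161 mod 8 = 1, (2/3161) = +1; sign now +1; continue with (73/3161)
flip (73/3161) -> (3161/73): both odd, 73 mod 4 = 1, 3161 mod 4 = 1, so the flip contributes +1; sign now +1
(3161/73): 3161 mod 73 = 22, so (3161/73) = (22/73)
factor out 2^1: 22 = 2^1·11; with 73 mod 8 = 1, (2/73) = +1; sign now +1; continue with (11/73)
flip (11/73) -> (73/11): both odd, 11 mod 4 = 3, 73 mod 4 = 1, so the flip contributes +1; sign now +1
(73/11): 73 mod 11 = 7, so (73/11) = (7/11)
flip (7/11) -> (11/7): both odd, 7 mod 4 = 3, 11 mod 4 = 3, so the flip contributes -1; sign now -1
(11/7): 11 mod 7 = 4, so (11/7) = (4/7)
factor out 2^2: 4 = 2^2·1; with 7 mod 8 = 7, (2/7) = +1; sign now -1; continue with (1/7)
reached (1/7) = 1, so the symbol is -1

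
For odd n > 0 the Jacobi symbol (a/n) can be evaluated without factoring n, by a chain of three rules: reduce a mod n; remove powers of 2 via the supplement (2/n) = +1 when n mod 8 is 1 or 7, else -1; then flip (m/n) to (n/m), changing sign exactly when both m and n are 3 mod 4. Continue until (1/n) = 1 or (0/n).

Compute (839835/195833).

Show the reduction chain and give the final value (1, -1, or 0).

(839835/195833) = (56503/195833)   [reduce mod 195833]
reciprocity: (56503/195833) = +1·(195833/56503) since 56503 mod 4 = 3, 195833 mod 4 = 1; sign now +1
(195833/56503) = (26324/56503)   [reduce mod 56503]
26324 = 2^2·6581; (2/56503) = +1 since 56503 mod 8 = 7, so (26324/56503) = (+1)^2·(6581/56503); sign now +1
reciprocity: (6581/56503) = +1·(56503/6581) since 6581 mod 4 = 1, 56503 mod 4 = 3; sign now +1
(56503/6581) = (3855/6581)   [reduce mod 6581]
reciprocity: (3855/6581) = +1·(6581/3855) since 3855 mod 4 = 3, 6581 mod 4 = 1; sign now +1
(6581/3855) = (2726/3855)   [reduce mod 3855]
2726 = 2^1·1363; (2/3855) = +1 since 3855 mod 8 = 7, so (2726/3855) = (+1)^1·(1363/3855); sign now +1
reciprocity: (1363/3855) = -1·(3855/1363) since 1363 mod 4 = 3, 3855 mod 4 = 3; sign now -1
(3855/1363) = (1129/1363)   [reduce mod 1363]
reciprocity: (1129/1363) = +1·(1363/1129) since 1129 mod 4 = 1, 1363 mod 4 = 3; sign now -1
(1363/1129) = (234/1129)   [reduce mod 1129]
234 = 2^1·117; (2/1129) = +1 since 1129 mod 8 = 1, so (234/1129) = (+1)^1·(117/1129); sign now -1
reciprocity: (117/1129) = +1·(1129/117) since 117 mod 4 = 1, 1129 mod 4 = 1; sign now -1
(1129/117) = (76/117)   [reduce mod 117]
76 = 2^2·19; (2/117) = -1 since 117 mod 8 = 5, so (76/117) = (-1)^2·(19/117); sign now -1
reciprocity: (19/117) = +1·(117/19) since 19 mod 4 = 3, 117 mod 4 = 1; sign now -1
(117/19) = (3/19)   [reduce mod 19]
reciprocity: (3/19) = -1·(19/3) since 3 mod 4 = 3, 19 mod 4 = 3; sign now +1
(19/3) = (1/3)   [reduce mod 3]
(1/3) = 1; final value = sign = +1

1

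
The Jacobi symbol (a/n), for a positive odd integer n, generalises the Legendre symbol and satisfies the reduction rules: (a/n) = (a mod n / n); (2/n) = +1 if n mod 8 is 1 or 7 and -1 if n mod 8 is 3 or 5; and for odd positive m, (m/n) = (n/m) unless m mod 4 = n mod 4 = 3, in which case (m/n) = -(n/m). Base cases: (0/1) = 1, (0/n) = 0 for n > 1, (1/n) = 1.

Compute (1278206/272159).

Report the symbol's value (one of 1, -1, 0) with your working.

1

(1278206/272159) = (189570/272159)   [reduce mod 272159]
189570 = 2^1·94785; (2/272159) = +1 since 272159 mod 8 = 7, so (189570/272159) = (+1)^1·(94785/272159); sign now +1
reciprocity: (94785/272159) = +1·(272159/94785) since 94785 mod 4 = 1, 272159 mod 4 = 3; sign now +1
(272159/94785) = (82589/94785)   [reduce mod 94785]
reciprocity: (82589/94785) = +1·(94785/82589) since 82589 mod 4 = 1, 94785 mod 4 = 1; sign now +1
(94785/82589) = (12196/82589)   [reduce mod 82589]
12196 = 2^2·3049; (2/82589) = -1 since 82589 mod 8 = 5, so (12196/82589) = (-1)^2·(3049/82589); sign now +1
reciprocity: (3049/82589) = +1·(82589/3049) since 3049 mod 4 = 1, 82589 mod 4 = 1; sign now +1
(82589/3049) = (266/3049)   [reduce mod 3049]
266 = 2^1·133; (2/3049) = +1 since 3049 mod 8 = 1, so (266/3049) = (+1)^1·(133/3049); sign now +1
reciprocity: (133/3049) = +1·(3049/133) since 133 mod 4 = 1, 3049 mod 4 = 1; sign now +1
(3049/133) = (123/133)   [reduce mod 133]
reciprocity: (123/133) = +1·(133/123) since 123 mod 4 = 3, 133 mod 4 = 1; sign now +1
(133/123) = (10/123)   [reduce mod 123]
10 = 2^1·5; (2/123) = -1 since 123 mod 8 = 3, so (10/123) = (-1)^1·(5/123); sign now -1
reciprocity: (5/123) = +1·(123/5) since 5 mod 4 = 1, 123 mod 4 = 3; sign now -1
(123/5) = (3/5)   [reduce mod 5]
reciprocity: (3/5) = +1·(5/3) since 3 mod 4 = 3, 5 mod 4 = 1; sign now -1
(5/3) = (2/3)   [reduce mod 3]
2 = 2^1·1; (2/3) = -1 since 3 mod 8 = 3, so (2/3) = (-1)^1·(1/3); sign now +1
(1/3) = 1; final value = sign = +1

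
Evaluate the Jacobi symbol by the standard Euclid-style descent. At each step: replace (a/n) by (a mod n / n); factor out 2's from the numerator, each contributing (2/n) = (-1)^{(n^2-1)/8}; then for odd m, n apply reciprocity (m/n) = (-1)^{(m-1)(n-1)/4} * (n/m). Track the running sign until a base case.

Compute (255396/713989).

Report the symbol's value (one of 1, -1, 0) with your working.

1

255396 = 2^2·63849; (2/713989) = -1 since 713989 mod 8 = 5, so (255396/713989) = (-1)^2·(63849/713989); sign now +1
reciprocity: (63849/713989) = +1·(713989/63849) since 63849 mod 4 = 1, 713989 mod 4 = 1; sign now +1
(713989/63849) = (11650/63849)   [reduce mod 63849]
11650 = 2^1·5825; (2/63849) = +1 since 63849 mod 8 = 1, so (11650/63849) = (+1)^1·(5825/63849); sign now +1
reciprocity: (5825/63849) = +1·(63849/5825) since 5825 mod 4 = 1, 63849 mod 4 = 1; sign now +1
(63849/5825) = (5599/5825)   [reduce mod 5825]
reciprocity: (5599/5825) = +1·(5825/5599) since 5599 mod 4 = 3, 5825 mod 4 = 1; sign now +1
(5825/5599) = (226/5599)   [reduce mod 5599]
226 = 2^1·113; (2/5599) = +1 since 5599 mod 8 = 7, so (226/5599) = (+1)^1·(113/5599); sign now +1
reciprocity: (113/5599) = +1·(5599/113) since 113 mod 4 = 1, 5599 mod 4 = 3; sign now +1
(5599/113) = (62/113)   [reduce mod 113]
62 = 2^1·31; (2/113) = +1 since 113 mod 8 = 1, so (62/113) = (+1)^1·(31/113); sign now +1
reciprocity: (31/113) = +1·(113/31) since 31 mod 4 = 3, 113 mod 4 = 1; sign now +1
(113/31) = (20/31)   [reduce mod 31]
20 = 2^2·5; (2/31) = +1 since 31 mod 8 = 7, so (20/31) = (+1)^2·(5/31); sign now +1
reciprocity: (5/31) = +1·(31/5) since 5 mod 4 = 1, 31 mod 4 = 3; sign now +1
(31/5) = (1/5)   [reduce mod 5]
(1/5) = 1; final value = sign = +1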